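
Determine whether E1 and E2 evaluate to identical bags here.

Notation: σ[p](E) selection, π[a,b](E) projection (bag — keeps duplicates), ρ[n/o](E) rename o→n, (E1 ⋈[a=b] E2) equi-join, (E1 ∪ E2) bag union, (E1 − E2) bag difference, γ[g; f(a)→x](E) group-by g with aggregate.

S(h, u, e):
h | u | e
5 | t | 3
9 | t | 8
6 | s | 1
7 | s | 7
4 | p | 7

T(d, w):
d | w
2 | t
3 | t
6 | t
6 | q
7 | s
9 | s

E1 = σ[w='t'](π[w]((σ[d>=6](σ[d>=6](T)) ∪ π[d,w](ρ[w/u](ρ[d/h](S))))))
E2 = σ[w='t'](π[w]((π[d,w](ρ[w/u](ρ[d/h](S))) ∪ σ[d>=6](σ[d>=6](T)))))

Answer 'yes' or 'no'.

E1 stepwise |·|:
  T → 6
  σ[d>=6](T) → 4
  σ[d>=6](σ[d>=6](T)) → 4
  S → 5
  ρ[d/h](S) → 5
  ρ[w/u](ρ[d/h](S)) → 5
  π[d,w](ρ[w/u](ρ[d/h](S))) → 5
  (σ[d>=6](σ[d>=6](T)) ∪ π[d,w](ρ[w/u](ρ[d/h](S)))) → 9
  π[w]((σ[d>=6](σ[d>=6](T)) ∪ π[d,w](ρ[w/u](ρ[d/h](S))))) → 9
  σ[w='t'](π[w]((σ[d>=6](σ[d>=6](T)) ∪ π[d,w](ρ[w/u](ρ[d/h](S)))))) → 3
E2 stepwise |·|:
  S → 5
  ρ[d/h](S) → 5
  ρ[w/u](ρ[d/h](S)) → 5
  π[d,w](ρ[w/u](ρ[d/h](S))) → 5
  T → 6
  σ[d>=6](T) → 4
  σ[d>=6](σ[d>=6](T)) → 4
  (π[d,w](ρ[w/u](ρ[d/h](S))) ∪ σ[d>=6](σ[d>=6](T))) → 9
  π[w]((π[d,w](ρ[w/u](ρ[d/h](S))) ∪ σ[d>=6](σ[d>=6](T)))) → 9
  σ[w='t'](π[w]((π[d,w](ρ[w/u](ρ[d/h](S))) ∪ σ[d>=6](σ[d>=6](T))))) → 3

E1 and E2 produce the same multiset:
w
t
t
t

yes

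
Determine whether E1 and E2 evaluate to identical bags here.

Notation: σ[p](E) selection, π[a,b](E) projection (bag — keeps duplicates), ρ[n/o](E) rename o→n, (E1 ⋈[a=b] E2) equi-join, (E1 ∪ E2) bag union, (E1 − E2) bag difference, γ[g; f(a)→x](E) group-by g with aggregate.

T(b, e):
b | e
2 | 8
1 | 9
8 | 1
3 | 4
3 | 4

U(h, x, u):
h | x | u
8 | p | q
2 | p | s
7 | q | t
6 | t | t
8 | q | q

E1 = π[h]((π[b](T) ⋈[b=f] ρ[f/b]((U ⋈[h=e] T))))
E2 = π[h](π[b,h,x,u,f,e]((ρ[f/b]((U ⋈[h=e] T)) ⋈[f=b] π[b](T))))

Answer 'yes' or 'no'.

E1 row counts bottom-up:
  T → 5
  π[b](T) → 5
  U → 5
  T → 5
  (U ⋈[h=e] T) → 2
  ρ[f/b]((U ⋈[h=e] T)) → 2
  (π[b](T) ⋈[b=f] ρ[f/b]((U ⋈[h=e] T))) → 2
  π[h]((π[b](T) ⋈[b=f] ρ[f/b]((U ⋈[h=e] T)))) → 2
E2 row counts bottom-up:
  U → 5
  T → 5
  (U ⋈[h=e] T) → 2
  ρ[f/b]((U ⋈[h=e] T)) → 2
  T → 5
  π[b](T) → 5
  (ρ[f/b]((U ⋈[h=e] T)) ⋈[f=b] π[b](T)) → 2
  π[b,h,x,u,f,e]((ρ[f/b]((U ⋈[h=e] T)) ⋈[f=b] π[b](T))) → 2
  π[h](π[b,h,x,u,f,e]((ρ[f/b]((U ⋈[h=e] T)) ⋈[f=b] π[b](T)))) → 2

E1 and E2 produce the same multiset:
h
8
8

yes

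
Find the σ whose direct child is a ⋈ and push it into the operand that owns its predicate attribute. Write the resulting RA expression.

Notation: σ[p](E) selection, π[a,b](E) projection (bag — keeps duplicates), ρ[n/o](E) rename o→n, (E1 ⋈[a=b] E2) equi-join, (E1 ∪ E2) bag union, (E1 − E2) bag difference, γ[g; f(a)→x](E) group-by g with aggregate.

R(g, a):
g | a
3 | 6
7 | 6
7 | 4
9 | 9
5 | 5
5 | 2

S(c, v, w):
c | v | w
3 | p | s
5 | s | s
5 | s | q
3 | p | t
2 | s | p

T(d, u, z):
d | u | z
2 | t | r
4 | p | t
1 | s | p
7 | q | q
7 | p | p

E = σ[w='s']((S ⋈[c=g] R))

σ filters on w, owned by the left side.
E' = (σ[w='s'](S) ⋈[c=g] R)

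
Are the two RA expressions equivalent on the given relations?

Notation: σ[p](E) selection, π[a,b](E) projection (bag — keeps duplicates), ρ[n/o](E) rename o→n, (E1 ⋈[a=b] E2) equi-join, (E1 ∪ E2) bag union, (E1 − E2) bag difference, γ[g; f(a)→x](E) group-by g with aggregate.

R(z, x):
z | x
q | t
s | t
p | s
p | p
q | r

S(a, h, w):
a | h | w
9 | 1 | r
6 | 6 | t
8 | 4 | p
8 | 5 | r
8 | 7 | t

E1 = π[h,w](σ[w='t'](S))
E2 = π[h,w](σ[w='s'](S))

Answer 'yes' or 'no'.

E1 per-node cardinality:
  S → 5
  σ[w='t'](S) → 2
  π[h,w](σ[w='t'](S)) → 2
E2 per-node cardinality:
  S → 5
  σ[w='s'](S) → 0
  π[h,w](σ[w='s'](S)) → 0

E1 result:
h | w
6 | t
7 | t
E2 result:
h | w
(0 rows)
Witness: (6, 't') appears 1× in E1 but 0× in E2.

no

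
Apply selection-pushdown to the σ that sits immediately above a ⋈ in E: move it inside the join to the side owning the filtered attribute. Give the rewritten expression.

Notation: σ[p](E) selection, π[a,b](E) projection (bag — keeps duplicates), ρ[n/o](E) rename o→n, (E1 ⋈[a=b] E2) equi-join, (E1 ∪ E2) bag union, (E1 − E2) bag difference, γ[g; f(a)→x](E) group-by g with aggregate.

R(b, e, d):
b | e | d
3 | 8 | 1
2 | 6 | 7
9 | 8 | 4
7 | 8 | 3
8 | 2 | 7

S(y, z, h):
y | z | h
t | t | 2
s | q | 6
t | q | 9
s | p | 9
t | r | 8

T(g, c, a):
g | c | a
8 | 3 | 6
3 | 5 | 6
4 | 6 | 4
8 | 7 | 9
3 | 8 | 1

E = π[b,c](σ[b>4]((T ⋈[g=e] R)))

σ filters on b, owned by the right side.
E' = π[b,c]((T ⋈[g=e] σ[b>4](R)))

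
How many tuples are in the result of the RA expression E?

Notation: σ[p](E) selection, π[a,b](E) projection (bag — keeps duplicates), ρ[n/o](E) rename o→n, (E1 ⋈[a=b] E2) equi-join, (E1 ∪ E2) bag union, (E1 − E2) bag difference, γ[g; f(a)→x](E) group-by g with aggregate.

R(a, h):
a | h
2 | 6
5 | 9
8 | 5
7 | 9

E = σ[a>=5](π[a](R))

Row counts bottom-up:
  R → 4
  π[a](R) → 4
  σ[a>=5](π[a](R)) → 3

|E| = 3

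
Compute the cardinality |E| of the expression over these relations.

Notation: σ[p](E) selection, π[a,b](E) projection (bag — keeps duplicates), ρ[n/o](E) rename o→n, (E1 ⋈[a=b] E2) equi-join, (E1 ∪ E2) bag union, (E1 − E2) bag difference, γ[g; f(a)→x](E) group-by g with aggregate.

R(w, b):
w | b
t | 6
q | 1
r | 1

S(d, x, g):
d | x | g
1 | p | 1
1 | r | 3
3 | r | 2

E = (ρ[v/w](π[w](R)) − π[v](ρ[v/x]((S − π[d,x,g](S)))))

Row counts bottom-up:
  R → 3
  π[w](R) → 3
  ρ[v/w](π[w](R)) → 3
  S → 3
  S → 3
  π[d,x,g](S) → 3
  (S − π[d,x,g](S)) → 0
  ρ[v/x]((S − π[d,x,g](S))) → 0
  π[v](ρ[v/x]((S − π[d,x,g](S)))) → 0
  (ρ[v/w](π[w](R)) − π[v](ρ[v/x]((S − π[d,x,g](S))))) → 3

|E| = 3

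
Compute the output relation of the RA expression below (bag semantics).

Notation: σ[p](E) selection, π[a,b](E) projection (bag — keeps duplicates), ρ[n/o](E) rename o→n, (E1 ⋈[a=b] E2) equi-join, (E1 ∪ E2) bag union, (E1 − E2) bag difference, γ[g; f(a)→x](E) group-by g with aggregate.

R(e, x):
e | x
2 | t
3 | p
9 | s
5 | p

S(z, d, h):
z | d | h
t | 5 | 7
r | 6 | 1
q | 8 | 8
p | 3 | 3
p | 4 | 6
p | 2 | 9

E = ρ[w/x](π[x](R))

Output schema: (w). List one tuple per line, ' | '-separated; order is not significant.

Row counts bottom-up:
  R → 4
  π[x](R) → 4
  ρ[w/x](π[x](R)) → 4

== RESULT ==
w
p
p
s
t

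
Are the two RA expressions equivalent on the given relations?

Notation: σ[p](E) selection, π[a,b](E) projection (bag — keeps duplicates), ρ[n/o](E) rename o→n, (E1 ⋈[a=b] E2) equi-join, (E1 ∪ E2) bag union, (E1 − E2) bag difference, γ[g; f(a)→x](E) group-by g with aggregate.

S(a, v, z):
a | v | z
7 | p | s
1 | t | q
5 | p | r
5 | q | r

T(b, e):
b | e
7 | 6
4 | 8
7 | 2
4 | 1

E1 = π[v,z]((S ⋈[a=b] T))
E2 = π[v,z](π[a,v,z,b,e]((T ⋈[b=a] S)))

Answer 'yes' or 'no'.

E1 per-node cardinality:
  S → 4
  T → 4
  (S ⋈[a=b] T) → 2
  π[v,z]((S ⋈[a=b] T)) → 2
E2 per-node cardinality:
  T → 4
  S → 4
  (T ⋈[b=a] S) → 2
  π[a,v,z,b,e]((T ⋈[b=a] S)) → 2
  π[v,z](π[a,v,z,b,e]((T ⋈[b=a] S))) → 2

E1 and E2 produce the same multiset:
v | z
p | s
p | s

yes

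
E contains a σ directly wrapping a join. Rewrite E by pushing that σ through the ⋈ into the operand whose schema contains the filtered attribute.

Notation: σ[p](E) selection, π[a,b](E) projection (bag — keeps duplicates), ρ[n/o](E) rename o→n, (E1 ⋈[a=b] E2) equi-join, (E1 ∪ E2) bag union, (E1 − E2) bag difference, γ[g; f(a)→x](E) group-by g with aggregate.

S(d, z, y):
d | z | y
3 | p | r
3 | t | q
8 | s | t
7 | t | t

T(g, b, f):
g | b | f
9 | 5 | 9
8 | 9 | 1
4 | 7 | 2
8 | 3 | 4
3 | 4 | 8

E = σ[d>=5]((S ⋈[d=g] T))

σ filters on d, owned by the left side.
E' = (σ[d>=5](S) ⋈[d=g] T)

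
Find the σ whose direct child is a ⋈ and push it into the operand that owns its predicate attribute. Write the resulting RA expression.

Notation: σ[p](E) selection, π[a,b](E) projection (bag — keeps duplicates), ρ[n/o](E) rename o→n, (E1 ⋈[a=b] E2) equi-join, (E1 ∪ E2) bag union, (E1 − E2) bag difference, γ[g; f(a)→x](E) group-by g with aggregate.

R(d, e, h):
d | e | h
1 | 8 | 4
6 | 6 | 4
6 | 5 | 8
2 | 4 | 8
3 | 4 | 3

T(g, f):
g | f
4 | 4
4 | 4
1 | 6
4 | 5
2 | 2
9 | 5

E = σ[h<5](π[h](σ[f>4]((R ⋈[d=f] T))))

σ filters on f, owned by the right side.
E' = σ[h<5](π[h]((R ⋈[d=f] σ[f>4](T))))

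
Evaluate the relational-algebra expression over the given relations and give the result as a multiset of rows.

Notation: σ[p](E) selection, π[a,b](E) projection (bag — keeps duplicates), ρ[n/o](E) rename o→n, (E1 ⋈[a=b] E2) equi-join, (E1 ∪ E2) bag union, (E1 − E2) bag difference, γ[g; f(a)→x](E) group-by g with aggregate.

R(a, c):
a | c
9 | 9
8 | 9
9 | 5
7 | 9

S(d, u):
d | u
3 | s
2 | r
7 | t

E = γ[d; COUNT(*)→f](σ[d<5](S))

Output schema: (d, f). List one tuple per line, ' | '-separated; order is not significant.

Subexpression sizes:
  S → 3
  σ[d<5](S) → 2
  γ[d; COUNT(*)→f](σ[d<5](S)) → 2

== RESULT ==
d | f
2 | 1
3 | 1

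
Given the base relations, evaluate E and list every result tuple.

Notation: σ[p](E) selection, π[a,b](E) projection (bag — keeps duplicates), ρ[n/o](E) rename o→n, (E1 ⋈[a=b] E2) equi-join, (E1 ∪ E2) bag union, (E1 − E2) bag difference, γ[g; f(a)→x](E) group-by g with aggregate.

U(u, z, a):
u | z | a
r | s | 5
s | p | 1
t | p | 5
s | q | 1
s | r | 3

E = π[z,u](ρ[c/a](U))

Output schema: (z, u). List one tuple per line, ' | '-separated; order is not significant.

Row counts bottom-up:
  U → 5
  ρ[c/a](U) → 5
  π[z,u](ρ[c/a](U)) → 5

== RESULT ==
z | u
p | s
p | t
q | s
r | s
s | r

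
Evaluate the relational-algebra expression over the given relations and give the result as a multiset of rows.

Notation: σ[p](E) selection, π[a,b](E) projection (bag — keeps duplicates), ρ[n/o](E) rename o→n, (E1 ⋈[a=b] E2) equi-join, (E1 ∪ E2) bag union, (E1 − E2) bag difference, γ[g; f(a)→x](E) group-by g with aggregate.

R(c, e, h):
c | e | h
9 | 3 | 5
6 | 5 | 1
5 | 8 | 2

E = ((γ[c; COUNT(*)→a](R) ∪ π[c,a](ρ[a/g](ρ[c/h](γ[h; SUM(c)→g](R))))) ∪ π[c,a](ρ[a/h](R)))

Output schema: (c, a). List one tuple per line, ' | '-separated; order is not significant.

Row counts bottom-up:
  R → 3
  γ[c; COUNT(*)→a](R) → 3
  R → 3
  γ[h; SUM(c)→g](R) → 3
  ρ[c/h](γ[h; SUM(c)→g](R)) → 3
  ρ[a/g](ρ[c/h](γ[h; SUM(c)→g](R))) → 3
  π[c,a](ρ[a/g](ρ[c/h](γ[h; SUM(c)→g](R)))) → 3
  (γ[c; COUNT(*)→a](R) ∪ π[c,a](ρ[a/g](ρ[c/h](γ[h; SUM(c)→g](R))))) → 6
  R → 3
  ρ[a/h](R) → 3
  π[c,a](ρ[a/h](R)) → 3
  ((γ[c; COUNT(*)→a](R) ∪ π[c,a](ρ[a/g](ρ[c/h](γ[h; SUM(c)→g](R))))) ∪ π[c,a](ρ[a/h](R))) → 9

== RESULT ==
c | a
1 | 6
2 | 5
5 | 1
5 | 2
5 | 9
6 | 1
6 | 1
9 | 1
9 | 5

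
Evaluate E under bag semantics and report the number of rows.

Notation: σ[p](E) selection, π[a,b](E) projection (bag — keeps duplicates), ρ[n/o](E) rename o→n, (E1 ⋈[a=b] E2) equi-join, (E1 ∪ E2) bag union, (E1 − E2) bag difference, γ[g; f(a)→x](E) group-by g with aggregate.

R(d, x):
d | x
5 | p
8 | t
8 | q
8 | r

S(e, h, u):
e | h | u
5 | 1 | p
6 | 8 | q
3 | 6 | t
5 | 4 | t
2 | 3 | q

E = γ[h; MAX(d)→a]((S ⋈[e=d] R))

Row counts bottom-up:
  S → 5
  R → 4
  (S ⋈[e=d] R) → 2
  γ[h; MAX(d)→a]((S ⋈[e=d] R)) → 2

|E| = 2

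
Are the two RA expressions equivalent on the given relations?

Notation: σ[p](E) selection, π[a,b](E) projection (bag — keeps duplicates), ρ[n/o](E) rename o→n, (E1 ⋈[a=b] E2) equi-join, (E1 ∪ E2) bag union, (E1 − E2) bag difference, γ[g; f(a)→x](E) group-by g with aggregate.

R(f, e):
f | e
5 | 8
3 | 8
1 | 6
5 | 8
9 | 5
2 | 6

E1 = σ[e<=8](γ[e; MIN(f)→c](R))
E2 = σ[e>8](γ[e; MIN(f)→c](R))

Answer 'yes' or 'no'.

E1 stepwise |·|:
  R → 6
  γ[e; MIN(f)→c](R) → 3
  σ[e<=8](γ[e; MIN(f)→c](R)) → 3
E2 stepwise |·|:
  R → 6
  γ[e; MIN(f)→c](R) → 3
  σ[e>8](γ[e; MIN(f)→c](R)) → 0

E1 result:
e | c
5 | 9
6 | 1
8 | 3
E2 result:
e | c
(0 rows)
Witness: (5, 9) appears 1× in E1 but 0× in E2.

no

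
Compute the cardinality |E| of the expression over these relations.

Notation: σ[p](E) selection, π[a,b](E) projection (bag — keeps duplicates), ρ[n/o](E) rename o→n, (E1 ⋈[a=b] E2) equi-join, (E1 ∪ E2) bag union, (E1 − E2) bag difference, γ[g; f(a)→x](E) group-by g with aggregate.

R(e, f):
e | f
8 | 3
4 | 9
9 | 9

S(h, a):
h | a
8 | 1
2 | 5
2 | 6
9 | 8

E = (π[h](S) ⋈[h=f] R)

Row counts bottom-up:
  S → 4
  π[h](S) → 4
  R → 3
  (π[h](S) ⋈[h=f] R) → 2

|E| = 2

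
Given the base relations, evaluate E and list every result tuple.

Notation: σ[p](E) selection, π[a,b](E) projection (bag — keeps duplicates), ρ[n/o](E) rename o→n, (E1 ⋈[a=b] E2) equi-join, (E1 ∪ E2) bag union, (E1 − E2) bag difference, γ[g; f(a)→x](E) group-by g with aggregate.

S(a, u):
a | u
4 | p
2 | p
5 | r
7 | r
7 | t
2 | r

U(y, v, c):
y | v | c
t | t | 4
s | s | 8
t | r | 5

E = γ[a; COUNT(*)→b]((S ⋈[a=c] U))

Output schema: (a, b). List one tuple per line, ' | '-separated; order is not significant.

Row counts bottom-up:
  S → 6
  U → 3
  (S ⋈[a=c] U) → 2
  γ[a; COUNT(*)→b]((S ⋈[a=c] U)) → 2

== RESULT ==
a | b
4 | 1
5 | 1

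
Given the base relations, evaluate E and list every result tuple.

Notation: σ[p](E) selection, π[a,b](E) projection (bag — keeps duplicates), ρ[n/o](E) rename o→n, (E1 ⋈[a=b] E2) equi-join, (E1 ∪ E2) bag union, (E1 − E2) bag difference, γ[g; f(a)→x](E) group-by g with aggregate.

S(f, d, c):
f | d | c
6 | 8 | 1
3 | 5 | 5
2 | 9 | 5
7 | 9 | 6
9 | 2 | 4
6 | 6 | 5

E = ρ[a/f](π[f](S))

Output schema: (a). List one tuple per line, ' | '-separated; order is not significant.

Per-node cardinality:
  S → 6
  π[f](S) → 6
  ρ[a/f](π[f](S)) → 6

== RESULT ==
a
2
3
6
6
7
9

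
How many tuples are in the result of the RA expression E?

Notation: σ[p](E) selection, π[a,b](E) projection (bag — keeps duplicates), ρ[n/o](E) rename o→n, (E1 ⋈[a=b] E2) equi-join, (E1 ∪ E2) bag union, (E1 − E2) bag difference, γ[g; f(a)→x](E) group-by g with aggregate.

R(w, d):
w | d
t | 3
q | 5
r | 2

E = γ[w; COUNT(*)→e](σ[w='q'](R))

Row counts bottom-up:
  R → 3
  σ[w='q'](R) → 1
  γ[w; COUNT(*)→e](σ[w='q'](R)) → 1

|E| = 1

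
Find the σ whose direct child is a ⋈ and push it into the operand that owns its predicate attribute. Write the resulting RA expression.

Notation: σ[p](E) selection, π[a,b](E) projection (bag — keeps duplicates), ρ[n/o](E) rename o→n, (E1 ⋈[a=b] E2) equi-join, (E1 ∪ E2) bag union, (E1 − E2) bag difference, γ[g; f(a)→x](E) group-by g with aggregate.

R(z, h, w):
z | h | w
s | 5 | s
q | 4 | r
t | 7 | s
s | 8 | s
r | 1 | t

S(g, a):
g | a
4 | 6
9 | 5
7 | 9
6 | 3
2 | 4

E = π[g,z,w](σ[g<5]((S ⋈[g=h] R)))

σ filters on g, owned by the left side.
E' = π[g,z,w]((σ[g<5](S) ⋈[g=h] R))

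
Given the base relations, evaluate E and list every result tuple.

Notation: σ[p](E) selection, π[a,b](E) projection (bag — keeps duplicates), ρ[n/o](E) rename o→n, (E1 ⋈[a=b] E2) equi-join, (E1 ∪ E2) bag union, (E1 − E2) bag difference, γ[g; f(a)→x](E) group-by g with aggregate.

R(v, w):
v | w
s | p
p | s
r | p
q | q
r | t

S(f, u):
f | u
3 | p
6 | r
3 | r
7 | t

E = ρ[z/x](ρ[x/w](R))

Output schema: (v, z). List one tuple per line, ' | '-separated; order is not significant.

Stepwise |·|:
  R → 5
  ρ[x/w](R) → 5
  ρ[z/x](ρ[x/w](R)) → 5

== RESULT ==
v | z
p | s
q | q
r | p
r | t
s | p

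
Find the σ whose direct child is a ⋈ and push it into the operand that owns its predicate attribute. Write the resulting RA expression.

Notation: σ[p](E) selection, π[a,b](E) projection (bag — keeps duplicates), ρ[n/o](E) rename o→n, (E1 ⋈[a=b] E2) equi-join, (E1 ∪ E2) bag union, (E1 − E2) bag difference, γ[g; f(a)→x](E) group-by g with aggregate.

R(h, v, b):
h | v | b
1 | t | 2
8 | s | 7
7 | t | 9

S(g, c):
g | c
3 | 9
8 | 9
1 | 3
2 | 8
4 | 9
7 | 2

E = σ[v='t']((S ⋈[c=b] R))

σ filters on v, owned by the right side.
E' = (S ⋈[c=b] σ[v='t'](R))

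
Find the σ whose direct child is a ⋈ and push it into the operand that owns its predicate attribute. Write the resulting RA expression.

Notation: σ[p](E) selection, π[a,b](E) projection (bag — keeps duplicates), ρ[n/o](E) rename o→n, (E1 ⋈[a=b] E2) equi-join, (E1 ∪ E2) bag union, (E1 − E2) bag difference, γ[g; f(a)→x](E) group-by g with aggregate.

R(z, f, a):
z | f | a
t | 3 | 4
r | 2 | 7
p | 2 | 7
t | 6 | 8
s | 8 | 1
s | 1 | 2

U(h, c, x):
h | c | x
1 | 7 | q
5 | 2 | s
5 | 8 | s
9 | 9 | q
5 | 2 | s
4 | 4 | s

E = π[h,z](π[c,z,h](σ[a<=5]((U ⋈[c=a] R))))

σ filters on a, owned by the right side.
E' = π[h,z](π[c,z,h]((U ⋈[c=a] σ[a<=5](R))))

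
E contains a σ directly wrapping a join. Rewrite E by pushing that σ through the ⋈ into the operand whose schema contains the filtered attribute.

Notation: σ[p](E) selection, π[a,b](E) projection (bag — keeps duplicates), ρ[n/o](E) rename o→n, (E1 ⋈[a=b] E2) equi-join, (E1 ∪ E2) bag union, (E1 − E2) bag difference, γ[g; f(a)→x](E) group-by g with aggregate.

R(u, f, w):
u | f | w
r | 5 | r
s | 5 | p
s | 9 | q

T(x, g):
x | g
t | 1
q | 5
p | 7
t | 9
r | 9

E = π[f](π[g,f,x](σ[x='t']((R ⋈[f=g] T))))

σ filters on x, owned by the right side.
E' = π[f](π[g,f,x]((R ⋈[f=g] σ[x='t'](T))))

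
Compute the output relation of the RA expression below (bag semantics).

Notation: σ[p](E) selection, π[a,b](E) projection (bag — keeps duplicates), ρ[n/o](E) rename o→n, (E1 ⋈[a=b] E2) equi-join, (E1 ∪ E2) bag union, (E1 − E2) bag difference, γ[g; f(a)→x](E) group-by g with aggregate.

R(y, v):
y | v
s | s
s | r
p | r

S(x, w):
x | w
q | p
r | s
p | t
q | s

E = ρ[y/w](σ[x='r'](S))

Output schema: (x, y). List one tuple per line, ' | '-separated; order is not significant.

Row counts bottom-up:
  S → 4
  σ[x='r'](S) → 1
  ρ[y/w](σ[x='r'](S)) → 1

== RESULT ==
x | y
r | s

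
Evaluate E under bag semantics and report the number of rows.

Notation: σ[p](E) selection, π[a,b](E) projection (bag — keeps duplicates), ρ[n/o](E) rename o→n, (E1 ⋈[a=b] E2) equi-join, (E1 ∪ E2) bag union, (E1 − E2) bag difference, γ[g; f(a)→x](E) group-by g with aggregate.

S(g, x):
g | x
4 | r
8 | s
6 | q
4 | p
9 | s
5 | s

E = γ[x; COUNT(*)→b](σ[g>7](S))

Per-node cardinality:
  S → 6
  σ[g>7](S) → 2
  γ[x; COUNT(*)→b](σ[g>7](S)) → 1

|E| = 1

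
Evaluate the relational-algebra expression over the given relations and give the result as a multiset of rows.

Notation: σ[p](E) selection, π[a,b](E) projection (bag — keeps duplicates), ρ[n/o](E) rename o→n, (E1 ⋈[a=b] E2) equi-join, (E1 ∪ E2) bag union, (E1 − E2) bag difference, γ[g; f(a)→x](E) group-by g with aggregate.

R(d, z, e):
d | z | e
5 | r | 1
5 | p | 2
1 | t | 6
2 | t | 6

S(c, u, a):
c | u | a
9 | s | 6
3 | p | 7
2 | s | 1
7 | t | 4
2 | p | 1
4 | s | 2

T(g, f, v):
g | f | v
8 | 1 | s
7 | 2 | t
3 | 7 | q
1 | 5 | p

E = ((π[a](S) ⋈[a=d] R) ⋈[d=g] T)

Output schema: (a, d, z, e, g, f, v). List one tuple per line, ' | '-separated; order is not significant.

Stepwise |·|:
  S → 6
  π[a](S) → 6
  R → 4
  (π[a](S) ⋈[a=d] R) → 3
  T → 4
  ((π[a](S) ⋈[a=d] R) ⋈[d=g] T) → 2

== RESULT ==
a | d | z | e | g | f | v
1 | 1 | t | 6 | 1 | 5 | p
1 | 1 | t | 6 | 1 | 5 | p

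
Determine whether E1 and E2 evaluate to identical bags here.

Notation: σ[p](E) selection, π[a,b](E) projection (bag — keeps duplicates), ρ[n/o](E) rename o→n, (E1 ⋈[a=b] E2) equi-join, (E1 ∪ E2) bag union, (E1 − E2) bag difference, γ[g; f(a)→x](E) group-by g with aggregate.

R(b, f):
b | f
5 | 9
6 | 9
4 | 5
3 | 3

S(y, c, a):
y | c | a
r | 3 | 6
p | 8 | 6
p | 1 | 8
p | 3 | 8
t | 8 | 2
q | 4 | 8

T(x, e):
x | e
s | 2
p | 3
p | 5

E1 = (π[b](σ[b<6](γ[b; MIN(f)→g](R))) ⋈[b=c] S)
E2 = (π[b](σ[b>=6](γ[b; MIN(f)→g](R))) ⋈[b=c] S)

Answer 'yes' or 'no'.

E1 stepwise |·|:
  R → 4
  γ[b; MIN(f)→g](R) → 4
  σ[b<6](γ[b; MIN(f)→g](R)) → 3
  π[b](σ[b<6](γ[b; MIN(f)→g](R))) → 3
  S → 6
  (π[b](σ[b<6](γ[b; MIN(f)→g](R))) ⋈[b=c] S) → 3
E2 stepwise |·|:
  R → 4
  γ[b; MIN(f)→g](R) → 4
  σ[b>=6](γ[b; MIN(f)→g](R)) → 1
  π[b](σ[b>=6](γ[b; MIN(f)→g](R))) → 1
  S → 6
  (π[b](σ[b>=6](γ[b; MIN(f)→g](R))) ⋈[b=c] S) → 0

E1 result:
b | y | c | a
3 | p | 3 | 8
3 | r | 3 | 6
4 | q | 4 | 8
E2 result:
b | y | c | a
(0 rows)
Witness: (3, 'r', 3, 6) appears 1× in E1 but 0× in E2.

no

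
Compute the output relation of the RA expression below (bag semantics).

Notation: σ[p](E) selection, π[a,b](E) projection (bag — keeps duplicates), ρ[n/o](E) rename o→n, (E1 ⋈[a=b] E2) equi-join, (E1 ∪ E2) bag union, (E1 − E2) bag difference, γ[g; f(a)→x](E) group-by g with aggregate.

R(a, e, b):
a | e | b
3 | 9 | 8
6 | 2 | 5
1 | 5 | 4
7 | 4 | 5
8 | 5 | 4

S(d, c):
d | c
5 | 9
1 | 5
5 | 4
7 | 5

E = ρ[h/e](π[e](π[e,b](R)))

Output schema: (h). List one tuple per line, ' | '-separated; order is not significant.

Per-node cardinality:
  R → 5
  π[e,b](R) → 5
  π[e](π[e,b](R)) → 5
  ρ[h/e](π[e](π[e,b](R))) → 5

== RESULT ==
h
2
4
5
5
9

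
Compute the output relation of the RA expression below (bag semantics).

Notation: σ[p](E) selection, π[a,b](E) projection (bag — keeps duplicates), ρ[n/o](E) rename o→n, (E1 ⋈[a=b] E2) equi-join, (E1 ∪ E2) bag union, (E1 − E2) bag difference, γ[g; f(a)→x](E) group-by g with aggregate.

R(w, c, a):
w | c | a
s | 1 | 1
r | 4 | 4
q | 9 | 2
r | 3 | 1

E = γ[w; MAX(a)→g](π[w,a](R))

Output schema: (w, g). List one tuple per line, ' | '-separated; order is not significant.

Per-node cardinality:
  R → 4
  π[w,a](R) → 4
  γ[w; MAX(a)→g](π[w,a](R)) → 3

== RESULT ==
w | g
q | 2
r | 4
s | 1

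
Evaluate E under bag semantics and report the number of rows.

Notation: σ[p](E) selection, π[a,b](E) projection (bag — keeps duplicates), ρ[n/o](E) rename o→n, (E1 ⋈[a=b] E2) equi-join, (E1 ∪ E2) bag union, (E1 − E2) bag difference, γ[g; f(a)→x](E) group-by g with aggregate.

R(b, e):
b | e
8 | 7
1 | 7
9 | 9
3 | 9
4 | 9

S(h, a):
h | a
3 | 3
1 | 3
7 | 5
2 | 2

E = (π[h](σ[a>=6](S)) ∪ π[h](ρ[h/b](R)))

Subexpression sizes:
  S → 4
  σ[a>=6](S) → 0
  π[h](σ[a>=6](S)) → 0
  R → 5
  ρ[h/b](R) → 5
  π[h](ρ[h/b](R)) → 5
  (π[h](σ[a>=6](S)) ∪ π[h](ρ[h/b](R))) → 5

|E| = 5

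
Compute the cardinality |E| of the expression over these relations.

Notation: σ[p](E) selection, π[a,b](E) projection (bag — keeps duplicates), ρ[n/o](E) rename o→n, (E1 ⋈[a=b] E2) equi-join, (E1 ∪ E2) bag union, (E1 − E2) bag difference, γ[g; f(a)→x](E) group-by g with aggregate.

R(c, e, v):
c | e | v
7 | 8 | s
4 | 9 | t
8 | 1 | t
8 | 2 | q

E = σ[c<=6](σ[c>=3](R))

Per-node cardinality:
  R → 4
  σ[c>=3](R) → 4
  σ[c<=6](σ[c>=3](R)) → 1

|E| = 1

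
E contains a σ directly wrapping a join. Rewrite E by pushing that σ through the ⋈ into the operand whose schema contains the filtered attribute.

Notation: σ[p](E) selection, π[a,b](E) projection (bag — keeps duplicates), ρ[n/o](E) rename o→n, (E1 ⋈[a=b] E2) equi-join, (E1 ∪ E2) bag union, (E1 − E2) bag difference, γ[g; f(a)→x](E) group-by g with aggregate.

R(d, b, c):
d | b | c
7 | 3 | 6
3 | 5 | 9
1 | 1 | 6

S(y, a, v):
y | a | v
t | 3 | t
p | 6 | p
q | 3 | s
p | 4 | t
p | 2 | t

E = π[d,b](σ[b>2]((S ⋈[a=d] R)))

σ filters on b, owned by the right side.
E' = π[d,b]((S ⋈[a=d] σ[b>2](R)))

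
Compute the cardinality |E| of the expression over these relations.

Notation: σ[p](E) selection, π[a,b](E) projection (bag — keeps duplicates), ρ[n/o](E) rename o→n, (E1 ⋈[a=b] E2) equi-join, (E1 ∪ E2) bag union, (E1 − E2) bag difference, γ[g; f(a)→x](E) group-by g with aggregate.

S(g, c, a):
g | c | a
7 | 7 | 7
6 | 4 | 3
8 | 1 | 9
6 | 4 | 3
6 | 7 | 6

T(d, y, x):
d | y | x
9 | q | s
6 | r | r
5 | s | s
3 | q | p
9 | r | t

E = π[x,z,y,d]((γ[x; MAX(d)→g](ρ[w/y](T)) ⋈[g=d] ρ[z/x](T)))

Per-node cardinality:
  T → 5
  ρ[w/y](T) → 5
  γ[x; MAX(d)→g](ρ[w/y](T)) → 4
  T → 5
  ρ[z/x](T) → 5
  (γ[x; MAX(d)→g](ρ[w/y](T)) ⋈[g=d] ρ[z/x](T)) → 6
  π[x,z,y,d]((γ[x; MAX(d)→g](ρ[w/y](T)) ⋈[g=d] ρ[z/x](T))) → 6

|E| = 6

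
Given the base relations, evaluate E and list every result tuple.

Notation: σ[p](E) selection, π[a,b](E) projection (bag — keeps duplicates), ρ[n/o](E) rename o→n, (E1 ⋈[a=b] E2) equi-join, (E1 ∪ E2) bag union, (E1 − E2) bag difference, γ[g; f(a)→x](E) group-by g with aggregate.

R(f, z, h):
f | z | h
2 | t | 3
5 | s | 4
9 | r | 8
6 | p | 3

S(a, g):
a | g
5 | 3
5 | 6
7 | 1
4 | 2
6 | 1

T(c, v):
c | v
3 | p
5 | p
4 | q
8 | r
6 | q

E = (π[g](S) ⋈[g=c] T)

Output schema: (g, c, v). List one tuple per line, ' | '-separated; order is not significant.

Subexpression sizes:
  S → 5
  π[g](S) → 5
  T → 5
  (π[g](S) ⋈[g=c] T) → 2

== RESULT ==
g | c | v
3 | 3 | p
6 | 6 | q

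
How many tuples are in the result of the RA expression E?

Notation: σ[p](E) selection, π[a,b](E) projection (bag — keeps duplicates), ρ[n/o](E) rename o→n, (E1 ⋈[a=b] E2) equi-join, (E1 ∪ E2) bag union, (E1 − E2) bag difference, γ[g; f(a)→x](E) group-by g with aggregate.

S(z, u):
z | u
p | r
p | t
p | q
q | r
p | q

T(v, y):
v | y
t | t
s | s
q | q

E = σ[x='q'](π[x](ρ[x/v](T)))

Per-node cardinality:
  T → 3
  ρ[x/v](T) → 3
  π[x](ρ[x/v](T)) → 3
  σ[x='q'](π[x](ρ[x/v](T))) → 1

|E| = 1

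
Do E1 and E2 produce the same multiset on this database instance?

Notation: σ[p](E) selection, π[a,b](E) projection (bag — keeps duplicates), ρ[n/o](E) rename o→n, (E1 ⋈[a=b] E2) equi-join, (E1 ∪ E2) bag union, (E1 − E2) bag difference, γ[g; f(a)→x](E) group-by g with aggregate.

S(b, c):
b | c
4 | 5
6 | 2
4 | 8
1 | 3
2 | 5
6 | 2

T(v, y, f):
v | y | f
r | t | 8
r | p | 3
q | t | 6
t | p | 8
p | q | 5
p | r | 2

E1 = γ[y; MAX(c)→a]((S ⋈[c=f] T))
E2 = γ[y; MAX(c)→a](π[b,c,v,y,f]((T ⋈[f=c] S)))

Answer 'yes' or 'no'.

E1 per-node cardinality:
  S → 6
  T → 6
  (S ⋈[c=f] T) → 7
  γ[y; MAX(c)→a]((S ⋈[c=f] T)) → 4
E2 per-node cardinality:
  T → 6
  S → 6
  (T ⋈[f=c] S) → 7
  π[b,c,v,y,f]((T ⋈[f=c] S)) → 7
  γ[y; MAX(c)→a](π[b,c,v,y,f]((T ⋈[f=c] S))) → 4

E1 and E2 produce the same multiset:
y | a
p | 8
q | 5
r | 2
t | 8

yes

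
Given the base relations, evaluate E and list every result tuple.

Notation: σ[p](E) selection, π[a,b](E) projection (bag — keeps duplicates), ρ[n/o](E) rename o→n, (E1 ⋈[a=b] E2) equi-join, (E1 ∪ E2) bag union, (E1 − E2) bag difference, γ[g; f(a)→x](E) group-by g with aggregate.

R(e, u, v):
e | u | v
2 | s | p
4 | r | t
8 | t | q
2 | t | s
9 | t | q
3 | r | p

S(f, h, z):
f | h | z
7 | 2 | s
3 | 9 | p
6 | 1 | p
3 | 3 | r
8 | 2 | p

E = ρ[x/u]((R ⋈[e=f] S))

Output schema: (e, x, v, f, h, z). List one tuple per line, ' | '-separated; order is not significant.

Stepwise |·|:
  R → 6
  S → 5
  (R ⋈[e=f] S) → 3
  ρ[x/u]((R ⋈[e=f] S)) → 3

== RESULT ==
e | x | v | f | h | z
3 | r | p | 3 | 3 | r
3 | r | p | 3 | 9 | p
8 | t | q | 8 | 2 | p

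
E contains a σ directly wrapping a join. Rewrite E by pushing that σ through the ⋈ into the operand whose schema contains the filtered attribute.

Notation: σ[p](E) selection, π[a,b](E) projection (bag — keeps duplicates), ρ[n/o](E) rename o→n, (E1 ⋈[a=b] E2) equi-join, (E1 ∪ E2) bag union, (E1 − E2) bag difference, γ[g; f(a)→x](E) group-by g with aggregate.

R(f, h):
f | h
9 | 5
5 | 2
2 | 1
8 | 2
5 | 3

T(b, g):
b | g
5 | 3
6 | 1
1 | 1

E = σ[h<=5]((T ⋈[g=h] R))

σ filters on h, owned by the right side.
E' = (T ⋈[g=h] σ[h<=5](R))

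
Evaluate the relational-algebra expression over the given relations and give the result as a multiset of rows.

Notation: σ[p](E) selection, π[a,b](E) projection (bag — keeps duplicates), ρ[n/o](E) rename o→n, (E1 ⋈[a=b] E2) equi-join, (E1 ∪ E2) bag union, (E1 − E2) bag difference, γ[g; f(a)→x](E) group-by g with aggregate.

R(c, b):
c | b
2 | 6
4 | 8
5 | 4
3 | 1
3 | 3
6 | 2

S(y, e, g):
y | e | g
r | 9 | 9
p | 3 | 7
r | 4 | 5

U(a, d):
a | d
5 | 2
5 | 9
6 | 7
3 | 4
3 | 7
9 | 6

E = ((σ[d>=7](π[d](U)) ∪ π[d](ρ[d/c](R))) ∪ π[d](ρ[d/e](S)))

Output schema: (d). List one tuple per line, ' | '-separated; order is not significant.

Per-node cardinality:
  U → 6
  π[d](U) → 6
  σ[d>=7](π[d](U)) → 3
  R → 6
  ρ[d/c](R) → 6
  π[d](ρ[d/c](R)) → 6
  (σ[d>=7](π[d](U)) ∪ π[d](ρ[d/c](R))) → 9
  S → 3
  ρ[d/e](S) → 3
  π[d](ρ[d/e](S)) → 3
  ((σ[d>=7](π[d](U)) ∪ π[d](ρ[d/c](R))) ∪ π[d](ρ[d/e](S))) → 12

== RESULT ==
d
2
3
3
3
4
4
5
6
7
7
9
9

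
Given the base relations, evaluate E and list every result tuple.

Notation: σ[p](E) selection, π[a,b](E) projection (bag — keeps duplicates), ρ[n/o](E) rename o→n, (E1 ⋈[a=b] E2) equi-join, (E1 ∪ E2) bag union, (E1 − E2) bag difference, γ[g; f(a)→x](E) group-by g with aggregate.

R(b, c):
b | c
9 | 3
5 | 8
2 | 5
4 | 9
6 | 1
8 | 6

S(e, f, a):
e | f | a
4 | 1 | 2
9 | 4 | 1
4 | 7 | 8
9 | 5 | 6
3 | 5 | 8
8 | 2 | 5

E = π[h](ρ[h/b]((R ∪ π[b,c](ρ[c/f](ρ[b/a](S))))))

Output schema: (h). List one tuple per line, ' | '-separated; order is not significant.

Per-node cardinality:
  R → 6
  S → 6
  ρ[b/a](S) → 6
  ρ[c/f](ρ[b/a](S)) → 6
  π[b,c](ρ[c/f](ρ[b/a](S))) → 6
  (R ∪ π[b,c](ρ[c/f](ρ[b/a](S)))) → 12
  ρ[h/b]((R ∪ π[b,c](ρ[c/f](ρ[b/a](S))))) → 12
  π[h](ρ[h/b]((R ∪ π[b,c](ρ[c/f](ρ[b/a](S)))))) → 12

== RESULT ==
h
1
2
2
4
5
5
6
6
8
8
8
9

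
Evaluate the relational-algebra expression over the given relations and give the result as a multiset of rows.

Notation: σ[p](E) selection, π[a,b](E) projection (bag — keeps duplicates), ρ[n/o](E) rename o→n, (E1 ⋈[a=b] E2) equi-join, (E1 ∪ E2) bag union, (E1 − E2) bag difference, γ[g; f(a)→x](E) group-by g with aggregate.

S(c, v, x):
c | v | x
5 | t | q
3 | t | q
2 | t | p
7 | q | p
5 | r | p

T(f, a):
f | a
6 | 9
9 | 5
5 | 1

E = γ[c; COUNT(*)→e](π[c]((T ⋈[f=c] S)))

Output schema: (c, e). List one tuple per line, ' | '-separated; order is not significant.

Subexpression sizes:
  T → 3
  S → 5
  (T ⋈[f=c] S) → 2
  π[c]((T ⋈[f=c] S)) → 2
  γ[c; COUNT(*)→e](π[c]((T ⋈[f=c] S))) → 1

== RESULT ==
c | e
5 | 2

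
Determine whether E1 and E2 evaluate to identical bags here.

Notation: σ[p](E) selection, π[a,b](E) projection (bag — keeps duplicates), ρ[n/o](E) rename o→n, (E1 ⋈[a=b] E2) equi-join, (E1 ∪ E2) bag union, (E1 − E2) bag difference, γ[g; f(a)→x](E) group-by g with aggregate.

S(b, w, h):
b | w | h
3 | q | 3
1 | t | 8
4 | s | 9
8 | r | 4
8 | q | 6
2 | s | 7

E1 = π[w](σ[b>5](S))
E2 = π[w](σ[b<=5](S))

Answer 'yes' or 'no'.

E1 per-node cardinality:
  S → 6
  σ[b>5](S) → 2
  π[w](σ[b>5](S)) → 2
E2 per-node cardinality:
  S → 6
  σ[b<=5](S) → 4
  π[w](σ[b<=5](S)) → 4

E1 result:
w
q
r
E2 result:
w
q
s
s
t
Witness: ('t',) appears 0× in E1 but 1× in E2.

no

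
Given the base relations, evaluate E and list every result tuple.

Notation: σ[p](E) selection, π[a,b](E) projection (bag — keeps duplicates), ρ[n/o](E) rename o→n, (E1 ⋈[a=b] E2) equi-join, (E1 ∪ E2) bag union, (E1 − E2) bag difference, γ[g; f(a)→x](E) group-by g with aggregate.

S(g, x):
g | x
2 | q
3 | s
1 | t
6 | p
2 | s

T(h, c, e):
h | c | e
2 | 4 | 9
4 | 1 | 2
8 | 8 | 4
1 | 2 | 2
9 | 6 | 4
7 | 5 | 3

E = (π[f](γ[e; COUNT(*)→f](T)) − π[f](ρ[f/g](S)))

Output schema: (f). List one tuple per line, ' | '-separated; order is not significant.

Row counts bottom-up:
  T → 6
  γ[e; COUNT(*)→f](T) → 4
  π[f](γ[e; COUNT(*)→f](T)) → 4
  S → 5
  ρ[f/g](S) → 5
  π[f](ρ[f/g](S)) → 5
  (π[f](γ[e; COUNT(*)→f](T)) − π[f](ρ[f/g](S))) → 1

== RESULT ==
f
1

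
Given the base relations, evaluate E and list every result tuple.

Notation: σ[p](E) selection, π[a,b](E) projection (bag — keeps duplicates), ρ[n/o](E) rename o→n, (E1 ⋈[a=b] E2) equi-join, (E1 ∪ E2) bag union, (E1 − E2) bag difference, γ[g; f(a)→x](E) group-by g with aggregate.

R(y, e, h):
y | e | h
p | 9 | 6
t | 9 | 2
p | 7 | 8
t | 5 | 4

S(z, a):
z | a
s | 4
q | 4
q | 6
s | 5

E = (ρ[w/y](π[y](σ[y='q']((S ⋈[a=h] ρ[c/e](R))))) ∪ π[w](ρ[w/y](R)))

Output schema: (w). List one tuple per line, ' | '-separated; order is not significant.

Row counts bottom-up:
  S → 4
  R → 4
  ρ[c/e](R) → 4
  (S ⋈[a=h] ρ[c/e](R)) → 3
  σ[y='q']((S ⋈[a=h] ρ[c/e](R))) → 0
  π[y](σ[y='q']((S ⋈[a=h] ρ[c/e](R)))) → 0
  ρ[w/y](π[y](σ[y='q']((S ⋈[a=h] ρ[c/e](R))))) → 0
  R → 4
  ρ[w/y](R) → 4
  π[w](ρ[w/y](R)) → 4
  (ρ[w/y](π[y](σ[y='q']((S ⋈[a=h] ρ[c/e](R))))) ∪ π[w](ρ[w/y](R))) → 4

== RESULT ==
w
p
p
t
t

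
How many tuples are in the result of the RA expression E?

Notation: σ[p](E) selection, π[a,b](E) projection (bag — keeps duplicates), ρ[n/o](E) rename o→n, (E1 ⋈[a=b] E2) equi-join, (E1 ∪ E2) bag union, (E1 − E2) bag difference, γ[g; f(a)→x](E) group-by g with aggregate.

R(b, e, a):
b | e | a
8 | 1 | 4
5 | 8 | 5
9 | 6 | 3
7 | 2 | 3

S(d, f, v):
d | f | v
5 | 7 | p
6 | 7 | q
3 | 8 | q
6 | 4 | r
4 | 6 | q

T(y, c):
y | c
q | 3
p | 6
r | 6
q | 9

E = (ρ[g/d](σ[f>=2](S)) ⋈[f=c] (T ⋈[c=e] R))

Stepwise |·|:
  S → 5
  σ[f>=2](S) → 5
  ρ[g/d](σ[f>=2](S)) → 5
  T → 4
  R → 4
  (T ⋈[c=e] R) → 2
  (ρ[g/d](σ[f>=2](S)) ⋈[f=c] (T ⋈[c=e] R)) → 2

|E| = 2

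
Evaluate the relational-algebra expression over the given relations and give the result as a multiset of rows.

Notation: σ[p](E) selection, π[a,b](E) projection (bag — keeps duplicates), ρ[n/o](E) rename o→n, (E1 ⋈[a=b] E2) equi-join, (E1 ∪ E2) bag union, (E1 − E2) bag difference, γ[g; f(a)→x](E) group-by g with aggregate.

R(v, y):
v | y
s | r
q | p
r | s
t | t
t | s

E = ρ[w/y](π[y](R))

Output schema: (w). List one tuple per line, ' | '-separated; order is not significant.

Per-node cardinality:
  R → 5
  π[y](R) → 5
  ρ[w/y](π[y](R)) → 5

== RESULT ==
w
p
r
s
s
t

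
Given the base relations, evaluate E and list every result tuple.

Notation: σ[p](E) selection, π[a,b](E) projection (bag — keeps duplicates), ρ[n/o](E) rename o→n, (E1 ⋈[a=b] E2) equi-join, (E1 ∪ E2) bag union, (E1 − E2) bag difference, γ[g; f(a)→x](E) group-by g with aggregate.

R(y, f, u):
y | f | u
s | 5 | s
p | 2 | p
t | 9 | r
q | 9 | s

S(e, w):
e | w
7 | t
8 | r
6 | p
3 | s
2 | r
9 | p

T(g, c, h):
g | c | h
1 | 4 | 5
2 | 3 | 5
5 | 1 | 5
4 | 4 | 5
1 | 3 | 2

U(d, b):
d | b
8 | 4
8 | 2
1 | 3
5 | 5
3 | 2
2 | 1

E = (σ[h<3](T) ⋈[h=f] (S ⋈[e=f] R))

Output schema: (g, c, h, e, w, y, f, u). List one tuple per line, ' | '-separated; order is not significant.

Row counts bottom-up:
  T → 5
  σ[h<3](T) → 1
  S → 6
  R → 4
  (S ⋈[e=f] R) → 3
  (σ[h<3](T) ⋈[h=f] (S ⋈[e=f] R)) → 1

== RESULT ==
g | c | h | e | w | y | f | u
1 | 3 | 2 | 2 | r | p | 2 | p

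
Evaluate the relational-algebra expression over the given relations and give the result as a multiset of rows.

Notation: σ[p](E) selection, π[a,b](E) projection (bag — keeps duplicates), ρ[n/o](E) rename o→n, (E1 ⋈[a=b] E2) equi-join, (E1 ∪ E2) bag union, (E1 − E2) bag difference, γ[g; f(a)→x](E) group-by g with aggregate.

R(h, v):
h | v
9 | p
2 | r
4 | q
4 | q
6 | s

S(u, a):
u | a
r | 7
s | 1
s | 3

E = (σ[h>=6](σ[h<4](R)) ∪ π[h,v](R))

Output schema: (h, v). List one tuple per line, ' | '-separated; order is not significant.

Subexpression sizes:
  R → 5
  σ[h<4](R) → 1
  σ[h>=6](σ[h<4](R)) → 0
  R → 5
  π[h,v](R) → 5
  (σ[h>=6](σ[h<4](R)) ∪ π[h,v](R)) → 5

== RESULT ==
h | v
2 | r
4 | q
4 | q
6 | s
9 | p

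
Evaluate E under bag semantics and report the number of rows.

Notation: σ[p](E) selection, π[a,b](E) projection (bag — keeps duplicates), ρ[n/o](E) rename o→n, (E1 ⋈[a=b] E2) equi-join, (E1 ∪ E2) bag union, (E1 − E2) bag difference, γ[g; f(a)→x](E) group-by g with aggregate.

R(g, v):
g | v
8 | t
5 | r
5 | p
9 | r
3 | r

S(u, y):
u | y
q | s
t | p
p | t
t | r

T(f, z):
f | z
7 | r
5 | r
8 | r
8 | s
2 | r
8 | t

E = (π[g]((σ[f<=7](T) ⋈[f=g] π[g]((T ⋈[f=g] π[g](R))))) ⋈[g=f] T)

Subexpression sizes:
  T → 6
  σ[f<=7](T) → 3
  T → 6
  R → 5
  π[g](R) → 5
  (T ⋈[f=g] π[g](R)) → 5
  π[g]((T ⋈[f=g] π[g](R))) → 5
  (σ[f<=7](T) ⋈[f=g] π[g]((T ⋈[f=g] π[g](R)))) → 2
  π[g]((σ[f<=7](T) ⋈[f=g] π[g]((T ⋈[f=g] π[g](R))))) → 2
  T → 6
  (π[g]((σ[f<=7](T) ⋈[f=g] π[g]((T ⋈[f=g] π[g](R))))) ⋈[g=f] T) → 2

|E| = 2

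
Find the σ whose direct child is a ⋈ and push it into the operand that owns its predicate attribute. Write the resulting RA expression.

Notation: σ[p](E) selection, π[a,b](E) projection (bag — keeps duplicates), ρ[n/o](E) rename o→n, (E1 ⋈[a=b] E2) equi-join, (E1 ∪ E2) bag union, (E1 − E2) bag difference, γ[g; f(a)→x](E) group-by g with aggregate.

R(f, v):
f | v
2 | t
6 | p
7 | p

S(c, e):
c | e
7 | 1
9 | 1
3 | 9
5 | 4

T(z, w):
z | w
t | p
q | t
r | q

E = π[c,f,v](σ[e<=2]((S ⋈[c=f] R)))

σ filters on e, owned by the left side.
E' = π[c,f,v]((σ[e<=2](S) ⋈[c=f] R))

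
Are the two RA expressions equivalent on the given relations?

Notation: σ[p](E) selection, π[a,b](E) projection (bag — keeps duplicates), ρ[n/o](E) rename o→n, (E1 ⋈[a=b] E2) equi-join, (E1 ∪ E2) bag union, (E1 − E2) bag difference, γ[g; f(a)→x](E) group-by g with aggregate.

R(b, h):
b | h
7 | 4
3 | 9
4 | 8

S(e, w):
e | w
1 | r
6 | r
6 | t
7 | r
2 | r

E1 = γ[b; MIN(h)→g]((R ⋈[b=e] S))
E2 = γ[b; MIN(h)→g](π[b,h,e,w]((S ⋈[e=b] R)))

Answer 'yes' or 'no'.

E1 row counts bottom-up:
  R → 3
  S → 5
  (R ⋈[b=e] S) → 1
  γ[b; MIN(h)→g]((R ⋈[b=e] S)) → 1
E2 row counts bottom-up:
  S → 5
  R → 3
  (S ⋈[e=b] R) → 1
  π[b,h,e,w]((S ⋈[e=b] R)) → 1
  γ[b; MIN(h)→g](π[b,h,e,w]((S ⋈[e=b] R))) → 1

E1 and E2 produce the same multiset:
b | g
7 | 4

yes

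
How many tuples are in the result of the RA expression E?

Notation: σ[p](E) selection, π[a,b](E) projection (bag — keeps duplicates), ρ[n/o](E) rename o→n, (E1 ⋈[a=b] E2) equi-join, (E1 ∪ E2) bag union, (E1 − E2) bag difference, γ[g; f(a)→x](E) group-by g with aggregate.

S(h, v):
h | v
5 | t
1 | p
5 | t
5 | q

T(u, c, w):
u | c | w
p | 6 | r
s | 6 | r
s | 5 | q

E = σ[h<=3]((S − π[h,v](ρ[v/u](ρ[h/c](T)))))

Subexpression sizes:
  S → 4
  T → 3
  ρ[h/c](T) → 3
  ρ[v/u](ρ[h/c](T)) → 3
  π[h,v](ρ[v/u](ρ[h/c](T))) → 3
  (S − π[h,v](ρ[v/u](ρ[h/c](T)))) → 4
  σ[h<=3]((S − π[h,v](ρ[v/u](ρ[h/c](T))))) → 1

|E| = 1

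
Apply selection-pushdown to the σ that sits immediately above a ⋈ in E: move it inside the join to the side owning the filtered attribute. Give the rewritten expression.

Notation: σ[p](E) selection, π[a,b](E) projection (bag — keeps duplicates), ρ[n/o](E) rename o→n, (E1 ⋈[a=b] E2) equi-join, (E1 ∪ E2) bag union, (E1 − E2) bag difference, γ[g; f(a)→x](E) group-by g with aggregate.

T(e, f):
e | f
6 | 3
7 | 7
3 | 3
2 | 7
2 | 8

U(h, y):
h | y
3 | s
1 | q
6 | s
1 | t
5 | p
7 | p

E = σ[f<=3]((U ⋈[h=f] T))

σ filters on f, owned by the right side.
E' = (U ⋈[h=f] σ[f<=3](T))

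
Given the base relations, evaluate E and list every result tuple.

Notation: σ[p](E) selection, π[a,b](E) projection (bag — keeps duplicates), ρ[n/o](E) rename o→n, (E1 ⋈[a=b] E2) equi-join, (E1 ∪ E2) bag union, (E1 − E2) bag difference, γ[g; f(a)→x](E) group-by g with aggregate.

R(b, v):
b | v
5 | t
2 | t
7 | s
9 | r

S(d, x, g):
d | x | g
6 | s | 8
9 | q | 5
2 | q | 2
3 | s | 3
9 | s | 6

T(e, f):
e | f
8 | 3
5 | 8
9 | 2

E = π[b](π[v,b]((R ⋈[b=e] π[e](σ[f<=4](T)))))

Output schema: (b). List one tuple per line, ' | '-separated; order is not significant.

Stepwise |·|:
  R → 4
  T → 3
  σ[f<=4](T) → 2
  π[e](σ[f<=4](T)) → 2
  (R ⋈[b=e] π[e](σ[f<=4](T))) → 1
  π[v,b]((R ⋈[b=e] π[e](σ[f<=4](T)))) → 1
  π[b](π[v,b]((R ⋈[b=e] π[e](σ[f<=4](T))))) → 1

== RESULT ==
b
9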